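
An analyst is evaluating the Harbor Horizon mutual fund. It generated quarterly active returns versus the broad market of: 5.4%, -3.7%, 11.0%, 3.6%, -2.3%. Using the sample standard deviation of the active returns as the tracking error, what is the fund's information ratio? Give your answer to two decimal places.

0.47

Mean return r̄ = 14.00 / 5 = 2.8000%
Sample std dev = √[142.9000 / 4] = 5.9770%
IR = r̄ / tracking error = 2.8000 / 5.9770 = 0.4685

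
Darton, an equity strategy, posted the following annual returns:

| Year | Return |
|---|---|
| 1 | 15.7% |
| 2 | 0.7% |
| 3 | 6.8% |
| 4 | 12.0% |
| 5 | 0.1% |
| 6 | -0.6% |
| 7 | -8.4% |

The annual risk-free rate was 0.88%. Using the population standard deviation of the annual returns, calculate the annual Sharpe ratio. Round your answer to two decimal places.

0.38

r̄ = (15.7 + 0.7 + 6.8 + 12 + 0.1 − 0.6 − 8.4) / 7 = 3.7571%
Population std dev = √[409.3371 / 7] = 7.6470%
Sharpe = (r̄ − rf) / σ = (3.7571 − 0.88) / 7.6470 = 2.8771 / 7.6470 = 0.3762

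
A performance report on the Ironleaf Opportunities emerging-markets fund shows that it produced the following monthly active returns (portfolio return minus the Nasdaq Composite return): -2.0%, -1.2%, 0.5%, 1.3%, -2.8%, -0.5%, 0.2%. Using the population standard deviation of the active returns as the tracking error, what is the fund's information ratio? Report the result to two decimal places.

r̄ = (-2 − 1.2 + 0.5 + 1.3 − 2.8 − 0.5 + 0.2) / 7 = -4.50 / 7 = -0.6429%
Σ(r − r̄)² = (-2 − (-0.6429))² + (-1.2 − (-0.6429))² + … = 12.6171
population σ = √(12.6171 / 7) = √1.8024 = 1.3425%
IR = r̄ / tracking error = -0.6429 / 1.3425 = -0.4789

-0.48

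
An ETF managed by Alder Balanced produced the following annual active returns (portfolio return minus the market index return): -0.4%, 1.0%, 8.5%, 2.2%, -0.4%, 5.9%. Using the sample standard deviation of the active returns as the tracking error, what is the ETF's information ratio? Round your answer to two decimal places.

μ = (-0.4 + 1 + 8.5 + 2.2 − 0.4 + 5.9) / 6 = 2.8000%
Σ(r − μ)² = (-0.4 − 2.8000)² + (1 − 2.8000)² + … = 66.1800
σ = √[66.1800 / 5] = 3.6381%
IR = μ / tracking error = 2.8000 / 3.6381 = 0.7696

0.77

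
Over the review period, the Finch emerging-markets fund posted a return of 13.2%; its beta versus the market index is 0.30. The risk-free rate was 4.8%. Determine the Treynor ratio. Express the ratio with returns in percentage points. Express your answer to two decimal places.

28.00

Treynor = (Rp − Rf) / β = (13.2% − 4.8%) / 0.30 = 8.40 / 0.30 = 28.0000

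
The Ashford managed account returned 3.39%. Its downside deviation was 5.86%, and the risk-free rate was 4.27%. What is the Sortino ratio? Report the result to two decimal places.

Sortino = (Rp − Rf) / σd = (3.39% − 4.27%) / 5.86% = -0.88% / 5.86% = -0.1502

-0.15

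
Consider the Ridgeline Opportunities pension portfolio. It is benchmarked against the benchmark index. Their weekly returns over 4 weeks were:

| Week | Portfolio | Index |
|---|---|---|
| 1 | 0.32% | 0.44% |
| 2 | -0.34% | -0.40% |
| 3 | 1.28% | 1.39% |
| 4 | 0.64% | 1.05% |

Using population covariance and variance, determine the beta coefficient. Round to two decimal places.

r̄p = 0.4750%,  r̄m = 0.6200%
Cov = Σ(rp − r̄p)(rm − r̄m) / 4 = 0.3875
Var(rm) = Σ(rm − r̄m)² / 4 = 0.4627
β = Cov / Var = 0.3875 / 0.4627 = 0.8375

0.84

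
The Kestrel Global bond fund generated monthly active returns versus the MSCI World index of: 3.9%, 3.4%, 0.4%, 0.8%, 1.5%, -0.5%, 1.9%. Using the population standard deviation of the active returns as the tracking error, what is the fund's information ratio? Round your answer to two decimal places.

μ = (3.9 + 3.4 + 0.4 + 0.8 + 1.5 − 0.5 + 1.9) / 7 = 1.6286%
Population std dev = √[15.1143 / 7] = 1.4694%
IR = μ / tracking error = 1.6286 / 1.4694 = 1.1083

1.11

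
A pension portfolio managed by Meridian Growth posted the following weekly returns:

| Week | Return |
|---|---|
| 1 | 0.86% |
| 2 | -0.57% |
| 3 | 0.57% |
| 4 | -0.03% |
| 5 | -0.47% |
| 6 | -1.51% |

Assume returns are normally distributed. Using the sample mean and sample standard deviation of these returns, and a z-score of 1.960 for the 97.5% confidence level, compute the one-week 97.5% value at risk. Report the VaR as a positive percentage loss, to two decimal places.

1.87

r̄ = (0.86 − 0.57 + 0.57 − 0.03 − 0.47 − 1.51) / 6 = -0.1917%
Σ(r − r̄)² = (0.86 − (-0.1917))² + (-0.57 − (-0.1917))² + … = 3.6709
sample σ = √(3.6709 / 5) = √0.7342 = 0.8569%
VaR = −(r̄ − z·σ) = −(-0.1917 − 1.960 × 0.8569) = −(-1.8712) = 1.8712%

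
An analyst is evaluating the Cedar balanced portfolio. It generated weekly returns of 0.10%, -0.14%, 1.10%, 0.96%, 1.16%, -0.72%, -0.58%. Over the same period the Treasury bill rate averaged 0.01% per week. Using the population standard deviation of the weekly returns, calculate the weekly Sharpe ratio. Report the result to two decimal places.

r̄ = (0.1 − 0.14 + 1.1 + 0.96 + 1.16 − 0.72 − 0.58) / 7 = 1.880 / 7 = 0.2686%
Σ(r − r̄)² = (0.1 − 0.2686)² + (-0.14 − 0.2686)² + … = 3.8567
population σ = √(3.8567 / 7) = √0.5510 = 0.7423%
Sharpe = (r̄ − rf) / σ = (0.2686 − 0.01) / 0.7423 = 0.2586 / 0.7423 = 0.3484

0.35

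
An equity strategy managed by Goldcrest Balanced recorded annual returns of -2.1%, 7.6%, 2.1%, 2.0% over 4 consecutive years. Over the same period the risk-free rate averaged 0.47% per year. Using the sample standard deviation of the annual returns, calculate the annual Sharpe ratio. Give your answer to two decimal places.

0.48

μ = (-2.1 + 7.6 + 2.1 + 2) / 4 = 2.4000%
Sample std dev = √[47.5400 / 3] = 3.9808%
Sharpe = (μ − rf) / σ = (2.4000 − 0.47) / 3.9808 = 1.9300 / 3.9808 = 0.4848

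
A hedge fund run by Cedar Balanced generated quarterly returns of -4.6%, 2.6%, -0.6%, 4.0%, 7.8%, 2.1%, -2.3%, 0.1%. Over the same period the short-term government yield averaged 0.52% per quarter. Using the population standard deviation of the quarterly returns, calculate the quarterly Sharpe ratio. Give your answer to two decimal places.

μ = (-4.6 + 2.6 − 0.6 + 4 + 7.8 + 2.1 − 2.3 + 0.1) / 8 = 1.1375%
Σ(r − μ)² = 104.4788; population σ = √(104.4788/8) = 3.6138%
Sharpe = (μ − rf) / σ = (1.1375 − 0.52) / 3.6138 = 0.6175 / 3.6138 = 0.1709

0.17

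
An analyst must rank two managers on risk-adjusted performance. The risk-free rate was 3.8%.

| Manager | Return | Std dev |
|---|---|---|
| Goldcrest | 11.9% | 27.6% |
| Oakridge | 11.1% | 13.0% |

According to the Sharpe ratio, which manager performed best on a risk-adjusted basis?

Goldcrest: Sharpe ratio = (11.9% − 3.8%) / 27.6% = 0.293
Oakridge: Sharpe ratio = (11.1% − 3.8%) / 13.0% = 0.562
Highest: Oakridge (0.562).

Oakridge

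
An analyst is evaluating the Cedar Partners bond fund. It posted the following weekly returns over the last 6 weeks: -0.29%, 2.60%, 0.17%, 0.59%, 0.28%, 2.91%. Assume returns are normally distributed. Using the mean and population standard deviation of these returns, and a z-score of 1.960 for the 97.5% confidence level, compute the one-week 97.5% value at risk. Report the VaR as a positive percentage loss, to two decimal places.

Mean return r̄ = 6.260 / 6 = 1.0433%
Population σ = √[Σ(r − r̄)² / 6] = √[9.2363 / 6] = √1.5394 = 1.2407%
VaR = −(r̄ − z·σ) = −(1.0433 − 1.960 × 1.2407) = −(-1.3885) = 1.3885%

1.39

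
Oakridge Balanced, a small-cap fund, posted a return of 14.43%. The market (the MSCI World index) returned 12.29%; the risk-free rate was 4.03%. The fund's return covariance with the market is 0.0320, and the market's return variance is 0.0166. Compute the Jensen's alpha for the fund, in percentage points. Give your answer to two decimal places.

β = Cov / Var = 0.0320 / 0.0166 = 1.9277
E[R] = Rf + β(Rm − Rf) = 4.03% + 1.9277 × (12.29% − 4.03%) = 19.9528%
α = Rp − E[R] = 14.43% − 19.9528% = -5.5228

-5.52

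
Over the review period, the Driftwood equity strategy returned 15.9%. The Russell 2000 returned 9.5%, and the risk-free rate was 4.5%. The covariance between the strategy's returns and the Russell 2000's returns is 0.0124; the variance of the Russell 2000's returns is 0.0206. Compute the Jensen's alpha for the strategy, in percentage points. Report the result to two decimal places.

β = Cov / Var = 0.0124 / 0.0206 = 0.6019
E[R] = Rf + β(Rm − Rf) = 4.5% + 0.6019 × (9.5% − 4.5%) = 7.5095%
α = Rp − E[R] = 15.9% − 7.5095% = 8.3905

8.39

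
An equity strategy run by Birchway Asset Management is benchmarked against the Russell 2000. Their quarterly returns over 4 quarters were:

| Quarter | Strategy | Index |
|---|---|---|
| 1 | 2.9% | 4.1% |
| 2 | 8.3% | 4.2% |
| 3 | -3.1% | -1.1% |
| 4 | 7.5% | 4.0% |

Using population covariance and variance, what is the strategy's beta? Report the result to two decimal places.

r̄p = 3.9000%,  r̄m = 2.8000%
Cov = Σ(rp − r̄p)(rm − r̄m) / 4 = 9.1200
Var(rm) = Σ(rm − r̄m)² / 4 = 5.0750
β = Cov / Var = 9.1200 / 5.0750 = 1.7970

1.80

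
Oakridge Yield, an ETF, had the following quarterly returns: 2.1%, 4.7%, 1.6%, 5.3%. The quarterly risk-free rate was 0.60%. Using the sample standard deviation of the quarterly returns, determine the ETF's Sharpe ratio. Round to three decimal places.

μ = (2.1 + 4.7 + 1.6 + 5.3) / 4 = 13.70 / 4 = 3.4250%
Σ(r − μ)² = (2.1 − 3.4250)² + (4.7 − 3.4250)² + (1.6 − 3.4250)² + … = 10.2275
σ = √[10.2275 / 3] = 1.8464%
Sharpe = (μ − rf) / σ = (3.4250 − 0.6) / 1.8464 = 2.8250 / 1.8464 = 1.5300

1.530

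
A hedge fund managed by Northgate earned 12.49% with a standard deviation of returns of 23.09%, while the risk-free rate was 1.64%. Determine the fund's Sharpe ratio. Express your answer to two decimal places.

Sharpe = (Rp − Rf) / σp = (12.49% − 1.64%) / 23.09% = 10.85% / 23.09% = 0.4699

0.47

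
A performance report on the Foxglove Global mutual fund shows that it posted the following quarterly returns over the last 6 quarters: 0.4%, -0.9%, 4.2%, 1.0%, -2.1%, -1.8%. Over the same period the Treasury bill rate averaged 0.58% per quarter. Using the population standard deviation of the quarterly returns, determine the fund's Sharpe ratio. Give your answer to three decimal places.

r̄ = (0.4 − 0.9 + 4.2 + 1 − 2.1 − 1.8) / 6 = 0.80 / 6 = 0.1333%
Population std dev = √[27.1533 / 6] = 2.1273%
Sharpe = (r̄ − rf) / σ = (0.1333 − 0.58) / 2.1273 = -0.4467 / 2.1273 = -0.2100

-0.210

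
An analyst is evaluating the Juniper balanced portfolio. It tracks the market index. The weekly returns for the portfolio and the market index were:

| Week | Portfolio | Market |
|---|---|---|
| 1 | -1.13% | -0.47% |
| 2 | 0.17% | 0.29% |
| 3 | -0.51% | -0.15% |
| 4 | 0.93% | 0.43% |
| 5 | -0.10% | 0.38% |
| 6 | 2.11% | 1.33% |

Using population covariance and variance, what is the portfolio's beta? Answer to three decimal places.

r̄p = 0.2450%,  r̄m = 0.3017%
Cov = Σ(rp − r̄p)(rm − r̄m) / 6 = 0.5636
Var(rm) = Σ(rm − r̄m)² / 6 = 0.3133
β = Cov / Var = 0.5636 / 0.3133 = 1.7989

1.799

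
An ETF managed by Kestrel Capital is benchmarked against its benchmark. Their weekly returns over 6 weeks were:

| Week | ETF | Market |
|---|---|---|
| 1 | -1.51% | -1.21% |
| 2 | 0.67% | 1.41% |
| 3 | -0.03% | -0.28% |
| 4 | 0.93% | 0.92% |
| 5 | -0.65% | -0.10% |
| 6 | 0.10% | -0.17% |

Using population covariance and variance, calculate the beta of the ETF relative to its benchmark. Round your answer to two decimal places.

0.86

r̄p = -0.0817%,  r̄m = 0.0950%
Cov = Σ(rp − r̄p)(rm − r̄m) / 6 = 0.6217
Var(rm) = Σ(rm − r̄m)² / 6 = 0.7270
β = Cov / Var = 0.6217 / 0.7270 = 0.8552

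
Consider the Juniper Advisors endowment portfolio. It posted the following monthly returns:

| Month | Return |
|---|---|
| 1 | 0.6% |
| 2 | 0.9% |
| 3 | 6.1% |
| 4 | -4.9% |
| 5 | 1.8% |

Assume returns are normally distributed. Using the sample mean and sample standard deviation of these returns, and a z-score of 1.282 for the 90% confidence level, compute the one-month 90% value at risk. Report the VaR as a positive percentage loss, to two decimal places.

4.13

r̄ = (0.6 + 0.9 + 6.1 − 4.9 + 1.8) / 5 = 0.9000%
Sample σ = √[Σ(r − r̄)² / 4] = √[61.5800 / 4] = √15.3950 = 3.9236%
VaR = −(r̄ − z·σ) = −(0.9000 − 1.282 × 3.9236) = −(-4.1301) = 4.1301%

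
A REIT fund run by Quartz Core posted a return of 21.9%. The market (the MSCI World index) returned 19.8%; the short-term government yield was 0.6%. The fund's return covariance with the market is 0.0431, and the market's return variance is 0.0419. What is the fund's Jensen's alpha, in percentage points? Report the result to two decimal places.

β = Cov / Var = 0.0431 / 0.0419 = 1.0286
E[R] = Rf + β(Rm − Rf) = 0.6% + 1.0286 × (19.8% − 0.6%) = 20.3491%
α = Rp − E[R] = 21.9% − 20.3491% = 1.5509

1.55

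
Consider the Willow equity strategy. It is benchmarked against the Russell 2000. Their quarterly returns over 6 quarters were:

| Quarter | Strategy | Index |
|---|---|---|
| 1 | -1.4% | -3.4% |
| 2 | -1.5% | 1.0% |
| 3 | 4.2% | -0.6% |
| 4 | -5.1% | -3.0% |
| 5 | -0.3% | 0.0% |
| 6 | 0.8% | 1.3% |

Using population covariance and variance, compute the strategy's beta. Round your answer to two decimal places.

r̄p = -0.5500%,  r̄m = -0.7833%
Cov = Σ(rp − r̄p)(rm − r̄m) / 6 = 2.4158
Var(rm) = Σ(rm − r̄m)² / 6 = 3.3214
β = Cov / Var = 2.4158 / 3.3214 = 0.7273

0.73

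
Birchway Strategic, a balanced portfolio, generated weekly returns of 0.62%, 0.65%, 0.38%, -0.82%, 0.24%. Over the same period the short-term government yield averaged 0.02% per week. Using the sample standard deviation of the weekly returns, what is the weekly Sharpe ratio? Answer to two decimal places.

0.32

Mean return r̄ = 1.070 / 5 = 0.2140%
Σ(r − r̄)² = (0.62 − 0.2140)² + (0.65 − 0.2140)² + … = 1.4523
σ = √[1.4523 / 4] = 0.6026%
Sharpe = (r̄ − rf) / σ = (0.2140 − 0.02) / 0.6026 = 0.1940 / 0.6026 = 0.3219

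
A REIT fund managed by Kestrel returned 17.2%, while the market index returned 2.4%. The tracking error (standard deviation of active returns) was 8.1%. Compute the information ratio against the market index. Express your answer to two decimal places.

IR = (Rp − Rb) / TE = (17.2% − 2.4%) / 8.1% = 14.80% / 8.1% = 1.8272

1.83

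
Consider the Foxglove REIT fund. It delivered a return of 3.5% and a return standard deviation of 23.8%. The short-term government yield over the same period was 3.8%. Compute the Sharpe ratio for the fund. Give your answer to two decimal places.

Sharpe = (Rp − Rf) / σp = (3.5% − 3.8%) / 23.8% = -0.30% / 23.8% = -0.0126

-0.01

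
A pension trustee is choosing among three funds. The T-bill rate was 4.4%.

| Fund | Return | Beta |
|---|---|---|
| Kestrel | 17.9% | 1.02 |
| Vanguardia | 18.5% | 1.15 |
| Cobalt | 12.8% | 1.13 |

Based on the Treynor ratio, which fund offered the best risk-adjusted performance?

Kestrel

Kestrel: Treynor = (17.9% − 4.4%) / 1.02 = 13.235
Vanguardia: Treynor = (18.5% − 4.4%) / 1.15 = 12.261
Cobalt: Treynor = (12.8% − 4.4%) / 1.13 = 7.434
Highest: Kestrel (13.235).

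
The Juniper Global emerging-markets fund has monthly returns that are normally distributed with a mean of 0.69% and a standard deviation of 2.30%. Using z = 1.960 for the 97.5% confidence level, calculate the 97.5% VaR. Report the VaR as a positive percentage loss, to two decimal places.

VaR (as % loss) = −(μ − z·σ) = −(0.69% − 1.960 × 2.30%) = −(-3.8180%) = 3.8180%

3.82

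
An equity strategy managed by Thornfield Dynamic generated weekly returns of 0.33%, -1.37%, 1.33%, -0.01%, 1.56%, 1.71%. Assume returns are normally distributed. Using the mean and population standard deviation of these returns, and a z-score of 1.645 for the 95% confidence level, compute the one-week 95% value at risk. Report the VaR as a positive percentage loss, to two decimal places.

Mean return r̄ = 3.550 / 6 = 0.5917%
Σ(r − r̄)² = (0.33 − 0.5917)² + (-1.37 − 0.5917)² + (1.33 − 0.5917)² + … = 7.0121
σ = √[7.0121 / 6] = 1.0811%
VaR = −(r̄ − z·σ) = −(0.5917 − 1.645 × 1.0811) = −(-1.1867) = 1.1867%

1.19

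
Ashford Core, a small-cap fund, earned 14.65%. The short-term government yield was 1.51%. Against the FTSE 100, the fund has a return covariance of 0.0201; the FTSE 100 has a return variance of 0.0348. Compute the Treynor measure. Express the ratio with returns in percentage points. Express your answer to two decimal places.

22.75

β = Cov / Var = 0.0201 / 0.0348 = 0.5776
Treynor = (Rp − Rf) / β = (14.65% − 1.51%) / 0.5776 = 13.14 / 0.5776 = 22.7493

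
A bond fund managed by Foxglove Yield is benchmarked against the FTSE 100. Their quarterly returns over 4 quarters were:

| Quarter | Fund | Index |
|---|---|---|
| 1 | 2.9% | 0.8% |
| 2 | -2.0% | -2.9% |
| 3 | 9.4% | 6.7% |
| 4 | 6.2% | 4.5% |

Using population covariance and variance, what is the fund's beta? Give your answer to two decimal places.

r̄p = 4.1250%,  r̄m = 2.2750%
Cov = Σ(rp − r̄p)(rm − r̄m) / 4 = 15.3656
Var(rm) = Σ(rm − r̄m)² / 4 = 13.3719
β = Cov / Var = 15.3656 / 13.3719 = 1.1491

1.15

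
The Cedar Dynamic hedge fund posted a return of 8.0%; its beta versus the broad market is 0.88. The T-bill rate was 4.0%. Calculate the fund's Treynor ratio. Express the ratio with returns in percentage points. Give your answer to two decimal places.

Treynor = (Rp − Rf) / β = (8.0% − 4.0%) / 0.88 = 4.00 / 0.88 = 4.5455

4.55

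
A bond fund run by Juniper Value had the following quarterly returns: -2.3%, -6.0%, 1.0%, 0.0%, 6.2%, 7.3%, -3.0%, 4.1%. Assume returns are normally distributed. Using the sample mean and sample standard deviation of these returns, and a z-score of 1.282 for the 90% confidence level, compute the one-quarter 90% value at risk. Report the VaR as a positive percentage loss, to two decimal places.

r̄ = (-2.3 − 6 + 1 + 0 + 6.2 + 7.3 − 3 + 4.1) / 8 = 0.9125%
Sample σ = √[Σ(r − r̄)² / 7] = √[153.1688 / 7] = √21.8813 = 4.6777%
VaR = −(r̄ − z·σ) = −(0.9125 − 1.282 × 4.6777) = −(-5.0843) = 5.0843%

5.08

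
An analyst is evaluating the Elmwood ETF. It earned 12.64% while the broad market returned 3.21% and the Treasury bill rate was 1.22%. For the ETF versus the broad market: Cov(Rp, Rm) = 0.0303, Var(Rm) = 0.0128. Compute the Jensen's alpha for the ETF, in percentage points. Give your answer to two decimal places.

β = Cov / Var = 0.0303 / 0.0128 = 2.3672
E[R] = Rf + β(Rm − Rf) = 1.22% + 2.3672 × (3.21% − 1.22%) = 5.9307%
α = Rp − E[R] = 12.64% − 5.9307% = 6.7093

6.71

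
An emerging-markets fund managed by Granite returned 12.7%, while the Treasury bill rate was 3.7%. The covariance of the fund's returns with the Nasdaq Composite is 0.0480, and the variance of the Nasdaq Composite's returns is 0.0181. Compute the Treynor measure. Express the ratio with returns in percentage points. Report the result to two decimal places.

β = Cov / Var = 0.0480 / 0.0181 = 2.6519
Treynor = (Rp − Rf) / β = (12.7% − 3.7%) / 2.6519 = 9.00 / 2.6519 = 3.3938

3.39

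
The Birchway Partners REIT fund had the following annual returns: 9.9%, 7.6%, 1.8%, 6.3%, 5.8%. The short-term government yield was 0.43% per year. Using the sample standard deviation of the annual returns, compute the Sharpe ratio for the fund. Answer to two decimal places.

1.97

Mean return r̄ = 31.40 / 5 = 6.2800%
Σ(r − r̄)² = 35.1480; sample σ = √(35.1480/4) = 2.9643%
Sharpe = (r̄ − rf) / σ = (6.2800 − 0.43) / 2.9643 = 5.8500 / 2.9643 = 1.9735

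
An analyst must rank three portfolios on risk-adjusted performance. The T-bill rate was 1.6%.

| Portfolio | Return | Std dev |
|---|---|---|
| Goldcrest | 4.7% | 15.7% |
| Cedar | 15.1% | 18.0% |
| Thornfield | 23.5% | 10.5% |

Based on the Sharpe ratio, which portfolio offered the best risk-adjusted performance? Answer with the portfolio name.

Goldcrest: Sharpe ratio = (4.7% − 1.6%) / 15.7% = 0.197
Cedar: Sharpe ratio = (15.1% − 1.6%) / 18.0% = 0.750
Thornfield: Sharpe ratio = (23.5% − 1.6%) / 10.5% = 2.086
Highest: Thornfield (2.086).

Thornfield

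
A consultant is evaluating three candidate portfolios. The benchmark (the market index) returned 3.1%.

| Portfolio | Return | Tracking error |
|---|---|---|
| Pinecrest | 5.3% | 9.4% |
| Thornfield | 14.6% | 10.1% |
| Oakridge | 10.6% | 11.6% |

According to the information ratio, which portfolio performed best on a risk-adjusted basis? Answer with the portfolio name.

Thornfield

Pinecrest: IR = (5.3% − 3.1%) / 9.4% = 0.234
Thornfield: IR = (14.6% − 3.1%) / 10.1% = 1.139
Oakridge: IR = (10.6% − 3.1%) / 11.6% = 0.647
Highest: Thornfield (1.139).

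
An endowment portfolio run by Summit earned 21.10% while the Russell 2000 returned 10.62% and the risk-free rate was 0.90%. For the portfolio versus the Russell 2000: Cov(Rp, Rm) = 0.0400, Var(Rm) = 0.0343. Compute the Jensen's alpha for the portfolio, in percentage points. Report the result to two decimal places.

β = Cov / Var = 0.0400 / 0.0343 = 1.1662
E[R] = Rf + β(Rm − Rf) = 0.90% + 1.1662 × (10.62% − 0.90%) = 12.2355%
α = Rp − E[R] = 21.10% − 12.2355% = 8.8645

8.86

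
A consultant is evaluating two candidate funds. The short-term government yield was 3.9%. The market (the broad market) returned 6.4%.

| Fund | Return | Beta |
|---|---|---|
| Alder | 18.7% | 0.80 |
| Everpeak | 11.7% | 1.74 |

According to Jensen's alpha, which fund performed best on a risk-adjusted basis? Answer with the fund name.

Alder

Alder: α = 18.7% − [3.9% + 0.80 × (6.4% − 3.9%)] = 12.800
Everpeak: α = 11.7% − [3.9% + 1.74 × (6.4% − 3.9%)] = 3.450
Highest: Alder (12.800).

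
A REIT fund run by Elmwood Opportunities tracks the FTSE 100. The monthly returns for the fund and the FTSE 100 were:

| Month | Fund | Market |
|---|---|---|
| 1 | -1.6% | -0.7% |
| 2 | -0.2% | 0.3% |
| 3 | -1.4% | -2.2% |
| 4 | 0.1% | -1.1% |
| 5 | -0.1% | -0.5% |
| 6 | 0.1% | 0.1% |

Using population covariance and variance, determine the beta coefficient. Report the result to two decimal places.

0.48

r̄p = -0.5167%,  r̄m = -0.6833%
Cov = Σ(rp − r̄p)(rm − r̄m) / 6 = 0.3286
Var(rm) = Σ(rm − r̄m)² / 6 = 0.6814
β = Cov / Var = 0.3286 / 0.6814 = 0.4822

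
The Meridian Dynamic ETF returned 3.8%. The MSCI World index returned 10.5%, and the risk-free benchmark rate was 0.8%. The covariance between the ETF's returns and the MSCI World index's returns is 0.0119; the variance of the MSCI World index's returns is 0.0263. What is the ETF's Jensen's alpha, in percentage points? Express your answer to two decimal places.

β = Cov / Var = 0.0119 / 0.0263 = 0.4525
E[R] = Rf + β(Rm − Rf) = 0.8% + 0.4525 × (10.5% − 0.8%) = 5.1893%
α = Rp − E[R] = 3.8% − 5.1893% = -1.3893

-1.39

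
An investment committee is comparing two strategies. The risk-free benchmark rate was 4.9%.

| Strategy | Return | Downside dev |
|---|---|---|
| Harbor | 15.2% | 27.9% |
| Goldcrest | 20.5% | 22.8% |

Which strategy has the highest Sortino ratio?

Harbor: Sortino ratio = (15.2% − 4.9%) / 27.9% = 0.369
Goldcrest: Sortino ratio = (20.5% − 4.9%) / 22.8% = 0.684
Highest: Goldcrest (0.684).

Goldcrest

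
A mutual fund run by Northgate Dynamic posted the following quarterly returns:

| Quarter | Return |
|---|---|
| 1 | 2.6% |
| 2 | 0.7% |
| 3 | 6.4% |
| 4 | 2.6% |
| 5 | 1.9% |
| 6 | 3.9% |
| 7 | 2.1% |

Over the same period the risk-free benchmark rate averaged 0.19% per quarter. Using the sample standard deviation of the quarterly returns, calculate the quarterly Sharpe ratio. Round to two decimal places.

Mean return r̄ = 20.20 / 7 = 2.8857%
Σ(r − r̄)² = 19.9086; sample σ = √(19.9086/6) = 1.8216%
Sharpe = (r̄ − rf) / σ = (2.8857 − 0.19) / 1.8216 = 2.6957 / 1.8216 = 1.4799

1.48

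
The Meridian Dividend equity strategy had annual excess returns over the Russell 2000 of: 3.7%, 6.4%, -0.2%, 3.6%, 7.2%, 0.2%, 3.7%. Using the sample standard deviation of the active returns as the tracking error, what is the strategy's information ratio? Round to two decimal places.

1.26

r̄ = (3.7 + 6.4 − 0.2 + 3.6 + 7.2 + 0.2 + 3.7) / 7 = 3.5143%
Σ(r − r̄)² = 46.7686; sample σ = √(46.7686/6) = 2.7919%
IR = r̄ / tracking error = 3.5143 / 2.7919 = 1.2587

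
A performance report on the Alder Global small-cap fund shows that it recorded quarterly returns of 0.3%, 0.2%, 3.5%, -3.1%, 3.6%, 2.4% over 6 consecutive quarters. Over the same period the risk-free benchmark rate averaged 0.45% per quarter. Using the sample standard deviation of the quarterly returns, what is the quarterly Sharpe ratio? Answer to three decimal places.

0.273

μ = (0.3 + 0.2 + 3.5 − 3.1 + 3.6 + 2.4) / 6 = 1.1500%
Sample σ = √[Σ(r − μ)² / 5] = √[32.7750 / 5] = √6.5550 = 2.5603%
Sharpe = (μ − rf) / σ = (1.1500 − 0.45) / 2.5603 = 0.7000 / 2.5603 = 0.2734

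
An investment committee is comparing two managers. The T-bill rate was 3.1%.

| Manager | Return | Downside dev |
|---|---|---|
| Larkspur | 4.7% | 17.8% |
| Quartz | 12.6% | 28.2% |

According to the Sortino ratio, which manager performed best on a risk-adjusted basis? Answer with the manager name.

Quartz

Larkspur: Sortino ratio = (4.7% − 3.1%) / 17.8% = 0.090
Quartz: Sortino ratio = (12.6% − 3.1%) / 28.2% = 0.337
Highest: Quartz (0.337).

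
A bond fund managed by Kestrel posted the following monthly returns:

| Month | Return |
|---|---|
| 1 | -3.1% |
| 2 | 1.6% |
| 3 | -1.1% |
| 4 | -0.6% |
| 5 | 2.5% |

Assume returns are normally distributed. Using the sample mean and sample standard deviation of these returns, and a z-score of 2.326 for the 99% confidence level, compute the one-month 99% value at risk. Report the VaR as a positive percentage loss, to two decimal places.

Mean return r̄ = -0.70 / 5 = -0.1400%
Sample σ = √[Σ(r − r̄)² / 4] = √[19.8920 / 4] = √4.9730 = 2.2300%
VaR = −(r̄ − z·σ) = −(-0.1400 − 2.326 × 2.2300) = −(-5.3270) = 5.3270%

5.33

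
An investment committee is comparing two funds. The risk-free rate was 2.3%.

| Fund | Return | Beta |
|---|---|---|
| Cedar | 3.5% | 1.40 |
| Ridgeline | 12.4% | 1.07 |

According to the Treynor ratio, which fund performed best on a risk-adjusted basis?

Ridgeline

Cedar: Treynor = (3.5% − 2.3%) / 1.40 = 0.857
Ridgeline: Treynor = (12.4% − 2.3%) / 1.07 = 9.439
Highest: Ridgeline (9.439).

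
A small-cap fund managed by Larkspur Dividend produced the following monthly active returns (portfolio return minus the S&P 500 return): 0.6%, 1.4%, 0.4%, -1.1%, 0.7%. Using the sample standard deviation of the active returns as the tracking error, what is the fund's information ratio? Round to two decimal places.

0.44

Mean return μ = 2.00 / 5 = 0.4000%
Σ(r − μ)² = 3.3800; sample σ = √(3.3800/4) = 0.9192%
IR = μ / tracking error = 0.4000 / 0.9192 = 0.4352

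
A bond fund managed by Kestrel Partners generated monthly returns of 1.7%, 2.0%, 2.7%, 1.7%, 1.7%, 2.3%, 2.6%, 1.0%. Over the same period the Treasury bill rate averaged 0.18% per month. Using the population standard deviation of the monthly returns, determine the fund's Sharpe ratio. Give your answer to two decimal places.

r̄ = (1.7 + 2 + 2.7 + 1.7 + 1.7 + 2.3 + 2.6 + 1) / 8 = 15.70 / 8 = 1.9625%
Σ(r − r̄)² = (1.7 − 1.9625)² + (2 − 1.9625)² + … = 2.1988
population σ = √(2.1988 / 8) = √0.2749 = 0.5243%
Sharpe = (r̄ − rf) / σ = (1.9625 − 0.18) / 0.5243 = 1.7825 / 0.5243 = 3.3998

3.40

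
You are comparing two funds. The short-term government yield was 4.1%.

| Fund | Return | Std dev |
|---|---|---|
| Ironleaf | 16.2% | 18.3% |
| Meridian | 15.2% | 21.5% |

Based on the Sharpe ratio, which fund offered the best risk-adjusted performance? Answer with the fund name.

Ironleaf: Sharpe ratio = (16.2% − 4.1%) / 18.3% = 0.661
Meridian: Sharpe ratio = (15.2% − 4.1%) / 21.5% = 0.516
Highest: Ironleaf (0.661).

Ironleaf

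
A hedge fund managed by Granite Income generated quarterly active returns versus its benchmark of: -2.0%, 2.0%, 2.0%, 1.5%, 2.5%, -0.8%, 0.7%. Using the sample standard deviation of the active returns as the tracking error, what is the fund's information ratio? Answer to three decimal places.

r̄ = (-2 + 2 + 2 + 1.5 + 2.5 − 0.8 + 0.7) / 7 = 0.8429%
Σ(r − r̄)² = 16.6571; sample σ = √(16.6571/6) = 1.6662%
IR = r̄ / tracking error = 0.8429 / 1.6662 = 0.5059

0.506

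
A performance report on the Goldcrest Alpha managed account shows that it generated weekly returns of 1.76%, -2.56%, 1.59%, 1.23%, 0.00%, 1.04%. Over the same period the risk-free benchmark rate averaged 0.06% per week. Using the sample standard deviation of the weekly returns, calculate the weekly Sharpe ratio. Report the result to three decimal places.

0.277

r̄ = (1.76 − 2.56 + 1.59 + 1.23 + 0 + 1.04) / 6 = 3.060 / 6 = 0.5100%
Sample σ = √[Σ(r − r̄)² / 5] = √[13.2132 / 5] = √2.6426 = 1.6256%
Sharpe = (r̄ − rf) / σ = (0.5100 − 0.06) / 1.6256 = 0.4500 / 1.6256 = 0.2768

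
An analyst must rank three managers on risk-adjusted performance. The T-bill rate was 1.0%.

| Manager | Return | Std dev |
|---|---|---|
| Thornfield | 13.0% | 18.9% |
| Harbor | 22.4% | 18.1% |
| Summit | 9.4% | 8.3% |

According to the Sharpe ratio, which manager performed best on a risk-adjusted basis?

Harbor

Thornfield: Sharpe ratio = (13.0% − 1.0%) / 18.9% = 0.635
Harbor: Sharpe ratio = (22.4% − 1.0%) / 18.1% = 1.182
Summit: Sharpe ratio = (9.4% − 1.0%) / 8.3% = 1.012
Highest: Harbor (1.182).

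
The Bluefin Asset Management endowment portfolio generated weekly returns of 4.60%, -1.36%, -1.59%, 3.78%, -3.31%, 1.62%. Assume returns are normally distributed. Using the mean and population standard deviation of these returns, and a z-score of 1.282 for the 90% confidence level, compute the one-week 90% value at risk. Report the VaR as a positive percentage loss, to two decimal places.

Mean return r̄ = 3.740 / 6 = 0.6233%
Σ(r − r̄)² = (4.6 − 0.6233)² + (-1.36 − 0.6233)² + … = 51.0753
σ = √[51.0753 / 6] = 2.9176%
VaR = −(r̄ − z·σ) = −(0.6233 − 1.282 × 2.9176) = −(-3.1171) = 3.1171%

3.12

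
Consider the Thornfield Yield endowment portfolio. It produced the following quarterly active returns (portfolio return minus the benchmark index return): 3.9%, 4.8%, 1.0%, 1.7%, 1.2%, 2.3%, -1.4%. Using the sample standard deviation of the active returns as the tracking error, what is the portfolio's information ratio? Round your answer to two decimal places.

Mean return μ = 13.50 / 7 = 1.9286%
Σ(r − μ)² = (3.9 − 1.9286)² + (4.8 − 1.9286)² + … = 24.7943
σ = √[24.7943 / 6] = 2.0328%
IR = μ / tracking error = 1.9286 / 2.0328 = 0.9487

0.95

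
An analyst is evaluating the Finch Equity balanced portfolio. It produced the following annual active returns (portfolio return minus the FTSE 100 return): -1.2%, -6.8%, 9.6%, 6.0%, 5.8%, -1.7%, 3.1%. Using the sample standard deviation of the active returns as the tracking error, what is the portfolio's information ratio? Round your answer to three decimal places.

0.375

r̄ = (-1.2 − 6.8 + 9.6 + 6 + 5.8 − 1.7 + 3.1) / 7 = 2.1143%
Σ(r − r̄)² = 190.6886; sample σ = √(190.6886/6) = 5.6375%
IR = r̄ / tracking error = 2.1143 / 5.6375 = 0.3750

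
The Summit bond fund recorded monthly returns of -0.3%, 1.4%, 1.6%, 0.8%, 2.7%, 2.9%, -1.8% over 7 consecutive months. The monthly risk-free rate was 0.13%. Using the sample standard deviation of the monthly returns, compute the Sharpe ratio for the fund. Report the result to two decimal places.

0.55

r̄ = (-0.3 + 1.4 + 1.6 + 0.8 + 2.7 + 2.9 − 1.8) / 7 = 1.0429%
Σ(r − r̄)² = (-0.3 − 1.0429)² + (1.4 − 1.0429)² + (1.6 − 1.0429)² + … = 16.5771
σ = √[16.5771 / 6] = 1.6622%
Sharpe = (r̄ − rf) / σ = (1.0429 − 0.13) / 1.6622 = 0.9129 / 1.6622 = 0.5492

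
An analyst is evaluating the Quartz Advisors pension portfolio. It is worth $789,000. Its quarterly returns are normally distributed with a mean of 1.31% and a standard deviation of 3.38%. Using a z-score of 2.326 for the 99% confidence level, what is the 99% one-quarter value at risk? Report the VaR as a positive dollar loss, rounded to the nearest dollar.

$51,694

Return at the 99% tail: μ − z·σ = 1.31% − 2.326 × 3.38% = 1.31 − 7.86188 = -6.55188%
VaR = −(-6.55188%) × $789,000 = 6.55188% × $789,000 = $51,694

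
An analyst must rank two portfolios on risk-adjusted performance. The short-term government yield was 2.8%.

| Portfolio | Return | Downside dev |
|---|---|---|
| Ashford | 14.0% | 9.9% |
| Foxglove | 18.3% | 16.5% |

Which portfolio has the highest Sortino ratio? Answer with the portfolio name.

Ashford

Ashford: Sortino ratio = (14.0% − 2.8%) / 9.9% = 1.131
Foxglove: Sortino ratio = (18.3% − 2.8%) / 16.5% = 0.939
Highest: Ashford (1.131).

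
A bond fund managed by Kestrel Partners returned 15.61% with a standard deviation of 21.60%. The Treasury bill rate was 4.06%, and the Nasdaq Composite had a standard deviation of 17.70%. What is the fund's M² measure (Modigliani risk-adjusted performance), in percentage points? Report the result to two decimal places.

Sharpe = (Rp − Rf) / σp = (15.61% − 4.06%) / 21.60% = 0.5347
M² = Rf + Sharpe × σm = 4.06% + 0.5347 × 17.70% = 13.5242%

13.52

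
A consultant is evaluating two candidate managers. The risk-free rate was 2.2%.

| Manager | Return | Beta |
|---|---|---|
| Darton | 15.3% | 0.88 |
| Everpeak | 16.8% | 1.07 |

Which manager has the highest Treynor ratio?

Darton: Treynor = (15.3% − 2.2%) / 0.88 = 14.886
Everpeak: Treynor = (16.8% − 2.2%) / 1.07 = 13.645
Highest: Darton (14.886).

Darton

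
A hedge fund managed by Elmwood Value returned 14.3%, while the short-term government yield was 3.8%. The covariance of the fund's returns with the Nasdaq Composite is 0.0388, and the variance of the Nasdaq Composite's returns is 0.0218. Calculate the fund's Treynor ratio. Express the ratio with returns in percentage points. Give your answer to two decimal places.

5.90

β = Cov / Var = 0.0388 / 0.0218 = 1.7798
Treynor = (Rp − Rf) / β = (14.3% − 3.8%) / 1.7798 = 10.50 / 1.7798 = 5.8995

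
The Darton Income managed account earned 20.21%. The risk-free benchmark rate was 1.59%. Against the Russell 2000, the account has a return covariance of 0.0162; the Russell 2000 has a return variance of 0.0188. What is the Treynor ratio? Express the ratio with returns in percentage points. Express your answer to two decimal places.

21.61

β = Cov / Var = 0.0162 / 0.0188 = 0.8617
Treynor = (Rp − Rf) / β = (20.21% − 1.59%) / 0.8617 = 18.62 / 0.8617 = 21.6084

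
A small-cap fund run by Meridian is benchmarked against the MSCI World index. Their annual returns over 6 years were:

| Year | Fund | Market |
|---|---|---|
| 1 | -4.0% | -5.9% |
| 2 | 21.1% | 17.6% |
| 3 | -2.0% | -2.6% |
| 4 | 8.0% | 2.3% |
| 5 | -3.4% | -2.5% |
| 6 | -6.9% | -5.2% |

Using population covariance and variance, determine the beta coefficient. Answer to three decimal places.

r̄p = 2.1333%,  r̄m = 0.6167%
Cov = Σ(rp − r̄p)(rm − r̄m) / 6 = 75.8411
Var(rm) = Σ(rm − r̄m)² / 6 = 64.6047
β = Cov / Var = 75.8411 / 64.6047 = 1.1739

1.174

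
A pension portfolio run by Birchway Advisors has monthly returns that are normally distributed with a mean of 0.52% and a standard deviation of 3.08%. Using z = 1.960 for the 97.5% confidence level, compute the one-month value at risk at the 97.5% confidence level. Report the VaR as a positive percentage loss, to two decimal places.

VaR (as % loss) = −(μ − z·σ) = −(0.52% − 1.960 × 3.08%) = −(-5.5168%) = 5.5168%

5.52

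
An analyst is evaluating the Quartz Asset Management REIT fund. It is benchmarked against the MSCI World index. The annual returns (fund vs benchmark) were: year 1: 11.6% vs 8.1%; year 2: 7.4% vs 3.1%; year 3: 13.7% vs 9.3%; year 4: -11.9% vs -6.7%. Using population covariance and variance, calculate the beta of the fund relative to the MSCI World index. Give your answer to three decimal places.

1.587

r̄p = 5.2000%,  r̄m = 3.4500%
Cov = Σ(rp − r̄p)(rm − r̄m) / 4 = 63.0700
Var(rm) = Σ(rm − r̄m)² / 4 = 39.7475
β = Cov / Var = 63.0700 / 39.7475 = 1.5868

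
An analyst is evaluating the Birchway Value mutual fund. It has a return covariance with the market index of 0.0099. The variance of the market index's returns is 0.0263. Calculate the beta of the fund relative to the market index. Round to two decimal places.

0.38

β = Cov(Rp, Rm) / Var(Rm) = 0.0099 / 0.0263 = 0.3764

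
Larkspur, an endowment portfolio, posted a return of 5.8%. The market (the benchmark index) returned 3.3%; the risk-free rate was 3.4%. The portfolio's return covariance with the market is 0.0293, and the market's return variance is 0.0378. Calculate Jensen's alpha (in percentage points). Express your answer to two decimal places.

2.48

β = Cov / Var = 0.0293 / 0.0378 = 0.7751
E[R] = Rf + β(Rm − Rf) = 3.4% + 0.7751 × (3.3% − 3.4%) = 3.3225%
α = Rp − E[R] = 5.8% − 3.3225% = 2.4775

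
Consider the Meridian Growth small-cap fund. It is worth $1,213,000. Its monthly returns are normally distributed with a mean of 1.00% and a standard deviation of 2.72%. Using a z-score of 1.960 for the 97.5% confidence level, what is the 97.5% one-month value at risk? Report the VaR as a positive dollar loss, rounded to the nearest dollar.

$52,537

Return at the 97.5% tail: μ − z·σ = 1.00% − 1.960 × 2.72% = 1 − 5.3312 = -4.3312%
VaR = −(-4.3312%) × $1,213,000 = 4.3312% × $1,213,000 = $52,537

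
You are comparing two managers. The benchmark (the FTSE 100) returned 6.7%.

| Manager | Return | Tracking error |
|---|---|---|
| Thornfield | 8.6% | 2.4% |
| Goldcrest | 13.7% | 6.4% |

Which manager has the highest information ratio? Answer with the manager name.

Thornfield: IR = (8.6% − 6.7%) / 2.4% = 0.792
Goldcrest: IR = (13.7% − 6.7%) / 6.4% = 1.094
Highest: Goldcrest (1.094).

Goldcrest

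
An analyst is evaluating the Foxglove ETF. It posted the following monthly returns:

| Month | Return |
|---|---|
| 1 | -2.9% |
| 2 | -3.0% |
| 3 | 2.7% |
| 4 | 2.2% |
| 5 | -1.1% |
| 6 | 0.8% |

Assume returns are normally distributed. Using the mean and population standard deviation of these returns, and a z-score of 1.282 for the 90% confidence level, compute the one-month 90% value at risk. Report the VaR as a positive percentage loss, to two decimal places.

3.14

r̄ = (-2.9 − 3 + 2.7 + 2.2 − 1.1 + 0.8) / 6 = -0.2167%
Σ(r − r̄)² = (-2.9 − (-0.2167))² + (-3 − (-0.2167))² + … = 31.1083
population σ = √(31.1083 / 6) = √5.1847 = 2.2770%
VaR = −(r̄ − z·σ) = −(-0.2167 − 1.282 × 2.2770) = −(-3.1358) = 3.1358%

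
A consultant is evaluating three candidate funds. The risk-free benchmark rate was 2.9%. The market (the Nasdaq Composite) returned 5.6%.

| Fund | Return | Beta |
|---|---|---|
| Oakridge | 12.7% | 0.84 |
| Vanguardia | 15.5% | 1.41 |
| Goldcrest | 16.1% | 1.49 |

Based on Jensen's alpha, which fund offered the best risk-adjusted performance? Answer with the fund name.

Oakridge: α = 12.7% − [2.9% + 0.84 × (5.6% − 2.9%)] = 7.532
Vanguardia: α = 15.5% − [2.9% + 1.41 × (5.6% − 2.9%)] = 8.793
Goldcrest: α = 16.1% − [2.9% + 1.49 × (5.6% − 2.9%)] = 9.177
Highest: Goldcrest (9.177).

Goldcrest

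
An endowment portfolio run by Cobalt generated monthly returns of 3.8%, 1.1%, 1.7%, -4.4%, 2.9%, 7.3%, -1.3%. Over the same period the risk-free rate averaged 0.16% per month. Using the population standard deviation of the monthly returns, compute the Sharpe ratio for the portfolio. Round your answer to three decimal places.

0.412

r̄ = (3.8 + 1.1 + 1.7 − 4.4 + 2.9 + 7.3 − 1.3) / 7 = 11.10 / 7 = 1.5857%
Population σ = √[Σ(r − r̄)² / 7] = √[83.6886 / 7] = √11.9555 = 3.4577%
Sharpe = (r̄ − rf) / σ = (1.5857 − 0.16) / 3.4577 = 1.4257 / 3.4577 = 0.4123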